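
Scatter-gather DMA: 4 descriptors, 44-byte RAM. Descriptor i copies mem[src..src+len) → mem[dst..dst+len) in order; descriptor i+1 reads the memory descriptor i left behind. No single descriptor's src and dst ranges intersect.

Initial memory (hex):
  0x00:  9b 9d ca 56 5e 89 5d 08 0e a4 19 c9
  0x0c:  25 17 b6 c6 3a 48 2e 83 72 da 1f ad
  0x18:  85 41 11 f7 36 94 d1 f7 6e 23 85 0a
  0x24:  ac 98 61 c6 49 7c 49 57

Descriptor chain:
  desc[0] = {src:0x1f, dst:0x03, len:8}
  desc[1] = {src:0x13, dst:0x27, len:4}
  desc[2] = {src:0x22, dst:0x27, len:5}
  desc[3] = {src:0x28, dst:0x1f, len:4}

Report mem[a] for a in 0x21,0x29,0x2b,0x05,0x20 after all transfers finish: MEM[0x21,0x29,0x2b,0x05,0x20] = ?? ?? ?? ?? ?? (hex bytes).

MEM[0x21,0x29,0x2b,0x05,0x20] = 98 ac 61 23 ac

  after D0: wrote 8B at 0x03 = f76e23850aac9861
  after D1: wrote 4B at 0x27 = 8372da1f
  after D2: wrote 5B at 0x27 = 850aac9861
  after D3: wrote 4B at 0x1f = 0aac9861
query mem[0x21]=0x98, mem[0x29]=0xac, mem[0x2b]=0x61, mem[0x05]=0x23, mem[0x20]=0xac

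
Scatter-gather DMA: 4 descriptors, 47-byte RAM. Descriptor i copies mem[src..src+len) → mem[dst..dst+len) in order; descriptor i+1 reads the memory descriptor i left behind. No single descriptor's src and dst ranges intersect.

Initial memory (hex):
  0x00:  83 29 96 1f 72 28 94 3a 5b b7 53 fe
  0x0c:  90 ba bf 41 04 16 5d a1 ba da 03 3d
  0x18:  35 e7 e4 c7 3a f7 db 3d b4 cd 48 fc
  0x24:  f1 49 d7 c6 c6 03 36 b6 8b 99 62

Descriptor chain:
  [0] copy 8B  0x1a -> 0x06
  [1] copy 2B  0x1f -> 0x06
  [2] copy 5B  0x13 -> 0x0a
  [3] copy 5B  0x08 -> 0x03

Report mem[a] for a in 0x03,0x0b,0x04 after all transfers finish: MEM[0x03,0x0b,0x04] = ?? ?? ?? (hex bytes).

  after D0: wrote 8B at 0x06 = e4c73af7db3db4cd
  after D1: wrote 2B at 0x06 = 3db4
  after D2: wrote 5B at 0x0a = a1bada033d
  after D3: wrote 5B at 0x03 = 3af7a1bada
query mem[0x03]=0x3a, mem[0x0b]=0xba, mem[0x04]=0xf7

MEM[0x03,0x0b,0x04] = 3a ba f7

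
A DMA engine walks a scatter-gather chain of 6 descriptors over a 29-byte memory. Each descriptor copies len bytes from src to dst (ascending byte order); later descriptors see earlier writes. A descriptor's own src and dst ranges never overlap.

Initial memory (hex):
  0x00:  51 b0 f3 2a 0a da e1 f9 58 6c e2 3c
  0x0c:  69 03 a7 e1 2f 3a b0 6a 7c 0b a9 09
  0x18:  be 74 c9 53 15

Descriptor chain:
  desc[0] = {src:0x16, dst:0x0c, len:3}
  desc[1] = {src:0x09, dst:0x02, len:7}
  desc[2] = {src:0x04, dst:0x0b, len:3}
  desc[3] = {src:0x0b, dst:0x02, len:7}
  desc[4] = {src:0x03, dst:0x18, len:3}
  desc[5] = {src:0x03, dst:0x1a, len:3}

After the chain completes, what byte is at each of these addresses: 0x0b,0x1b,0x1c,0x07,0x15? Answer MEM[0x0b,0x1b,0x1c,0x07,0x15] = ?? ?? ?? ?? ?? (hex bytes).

  after D0: wrote 3B at 0x0c = a909be
  after D1: wrote 7B at 0x02 = 6ce23ca909bee1
  after D2: wrote 3B at 0x0b = 3ca909
  after D3: wrote 7B at 0x02 = 3ca909bee12f3a
  after D4: wrote 3B at 0x18 = a909be
  after D5: wrote 3B at 0x1a = a909be
query mem[0x0b]=0x3c, mem[0x1b]=0x09, mem[0x1c]=0xbe, mem[0x07]=0x2f, mem[0x15]=0x0b

MEM[0x0b,0x1b,0x1c,0x07,0x15] = 3c 09 be 2f 0b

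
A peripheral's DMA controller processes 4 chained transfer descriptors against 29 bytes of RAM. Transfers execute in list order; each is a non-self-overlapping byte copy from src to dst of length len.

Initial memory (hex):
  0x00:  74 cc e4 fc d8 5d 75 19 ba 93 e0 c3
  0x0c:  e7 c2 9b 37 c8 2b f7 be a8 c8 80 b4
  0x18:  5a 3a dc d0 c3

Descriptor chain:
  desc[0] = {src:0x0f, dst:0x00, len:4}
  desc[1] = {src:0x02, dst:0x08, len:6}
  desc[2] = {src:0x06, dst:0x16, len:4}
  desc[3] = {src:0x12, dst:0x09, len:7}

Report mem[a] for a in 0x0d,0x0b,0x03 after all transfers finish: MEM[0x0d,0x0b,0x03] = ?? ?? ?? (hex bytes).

MEM[0x0d,0x0b,0x03] = 75 a8 f7

[0] 0x0f->0x00 len=4 : 37 c8 2b f7
[1] 0x02->0x08 len=6 : 2b f7 d8 5d 75 19
[2] 0x06->0x16 len=4 : 75 19 2b f7
[3] 0x12->0x09 len=7 : f7 be a8 c8 75 19 2b
query mem[0x0d]=0x75, mem[0x0b]=0xa8, mem[0x03]=0xf7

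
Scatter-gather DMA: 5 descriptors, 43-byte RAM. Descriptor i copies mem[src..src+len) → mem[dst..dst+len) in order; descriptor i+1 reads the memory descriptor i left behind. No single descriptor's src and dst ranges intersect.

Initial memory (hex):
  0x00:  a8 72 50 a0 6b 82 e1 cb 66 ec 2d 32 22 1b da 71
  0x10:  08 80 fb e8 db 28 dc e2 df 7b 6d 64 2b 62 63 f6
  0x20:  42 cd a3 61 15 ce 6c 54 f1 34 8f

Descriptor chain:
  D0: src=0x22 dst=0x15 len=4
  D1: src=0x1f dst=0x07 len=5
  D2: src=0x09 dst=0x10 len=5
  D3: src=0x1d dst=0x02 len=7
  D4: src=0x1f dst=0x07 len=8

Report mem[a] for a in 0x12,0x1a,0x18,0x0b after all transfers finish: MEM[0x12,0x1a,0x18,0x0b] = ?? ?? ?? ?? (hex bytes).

[0] 0x22->0x15 len=4 : a3 61 15 ce
[1] 0x1f->0x07 len=5 : f6 42 cd a3 61
[2] 0x09->0x10 len=5 : cd a3 61 22 1b
[3] 0x1d->0x02 len=7 : 62 63 f6 42 cd a3 61
[4] 0x1f->0x07 len=8 : f6 42 cd a3 61 15 ce 6c
query mem[0x12]=0x61, mem[0x1a]=0x6d, mem[0x18]=0xce, mem[0x0b]=0x61

MEM[0x12,0x1a,0x18,0x0b] = 61 6d ce 61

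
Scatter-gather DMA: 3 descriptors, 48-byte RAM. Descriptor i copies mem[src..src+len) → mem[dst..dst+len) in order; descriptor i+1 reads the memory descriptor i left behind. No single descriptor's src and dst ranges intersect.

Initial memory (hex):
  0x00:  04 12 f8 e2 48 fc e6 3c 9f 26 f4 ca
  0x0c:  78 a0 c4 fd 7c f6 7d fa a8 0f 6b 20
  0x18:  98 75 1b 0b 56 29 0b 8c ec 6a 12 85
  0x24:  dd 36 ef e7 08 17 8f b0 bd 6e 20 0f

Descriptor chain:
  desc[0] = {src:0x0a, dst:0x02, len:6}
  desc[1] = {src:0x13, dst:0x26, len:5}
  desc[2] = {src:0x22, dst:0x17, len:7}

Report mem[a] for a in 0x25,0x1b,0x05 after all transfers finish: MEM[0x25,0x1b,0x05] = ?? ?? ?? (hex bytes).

MEM[0x25,0x1b,0x05] = 36 fa a0

  after D0: wrote 6B at 0x02 = f4ca78a0c4fd
  after D1: wrote 5B at 0x26 = faa80f6b20
  after D2: wrote 7B at 0x17 = 1285dd36faa80f
query mem[0x25]=0x36, mem[0x1b]=0xfa, mem[0x05]=0xa0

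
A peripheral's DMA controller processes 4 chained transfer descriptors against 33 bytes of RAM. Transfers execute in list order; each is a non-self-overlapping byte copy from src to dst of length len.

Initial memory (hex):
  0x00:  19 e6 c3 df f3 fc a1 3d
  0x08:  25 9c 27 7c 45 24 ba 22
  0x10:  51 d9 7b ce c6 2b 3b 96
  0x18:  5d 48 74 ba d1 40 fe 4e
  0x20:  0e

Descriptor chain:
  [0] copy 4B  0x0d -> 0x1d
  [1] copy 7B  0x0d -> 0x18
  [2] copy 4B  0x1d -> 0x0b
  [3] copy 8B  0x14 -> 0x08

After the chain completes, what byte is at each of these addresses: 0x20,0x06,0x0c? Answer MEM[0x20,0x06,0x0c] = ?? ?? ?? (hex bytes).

MEM[0x20,0x06,0x0c] = 51 a1 24

D0: mem[0x1d..0x20] <- [24 ba 22 51]
D1: mem[0x18..0x1e] <- [24 ba 22 51 d9 7b ce]
D2: mem[0x0b..0x0e] <- [7b ce 22 51]
D3: mem[0x08..0x0f] <- [c6 2b 3b 96 24 ba 22 51]
query mem[0x20]=0x51, mem[0x06]=0xa1, mem[0x0c]=0x24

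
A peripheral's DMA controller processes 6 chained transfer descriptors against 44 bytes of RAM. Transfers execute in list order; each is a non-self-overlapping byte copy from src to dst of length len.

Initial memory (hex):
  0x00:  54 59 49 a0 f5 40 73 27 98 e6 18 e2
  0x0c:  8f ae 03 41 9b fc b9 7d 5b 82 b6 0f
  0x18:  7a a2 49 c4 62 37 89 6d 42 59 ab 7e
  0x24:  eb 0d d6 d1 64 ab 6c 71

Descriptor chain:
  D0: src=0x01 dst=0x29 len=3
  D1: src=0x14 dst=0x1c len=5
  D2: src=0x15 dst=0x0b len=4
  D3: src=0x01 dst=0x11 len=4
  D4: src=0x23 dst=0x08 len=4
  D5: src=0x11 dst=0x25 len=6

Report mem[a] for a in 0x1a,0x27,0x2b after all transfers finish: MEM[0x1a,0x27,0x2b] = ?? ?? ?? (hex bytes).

MEM[0x1a,0x27,0x2b] = 49 a0 a0

[0] 0x01->0x29 len=3 : 59 49 a0
[1] 0x14->0x1c len=5 : 5b 82 b6 0f 7a
[2] 0x15->0x0b len=4 : 82 b6 0f 7a
[3] 0x01->0x11 len=4 : 59 49 a0 f5
[4] 0x23->0x08 len=4 : 7e eb 0d d6
[5] 0x11->0x25 len=6 : 59 49 a0 f5 82 b6
query mem[0x1a]=0x49, mem[0x27]=0xa0, mem[0x2b]=0xa0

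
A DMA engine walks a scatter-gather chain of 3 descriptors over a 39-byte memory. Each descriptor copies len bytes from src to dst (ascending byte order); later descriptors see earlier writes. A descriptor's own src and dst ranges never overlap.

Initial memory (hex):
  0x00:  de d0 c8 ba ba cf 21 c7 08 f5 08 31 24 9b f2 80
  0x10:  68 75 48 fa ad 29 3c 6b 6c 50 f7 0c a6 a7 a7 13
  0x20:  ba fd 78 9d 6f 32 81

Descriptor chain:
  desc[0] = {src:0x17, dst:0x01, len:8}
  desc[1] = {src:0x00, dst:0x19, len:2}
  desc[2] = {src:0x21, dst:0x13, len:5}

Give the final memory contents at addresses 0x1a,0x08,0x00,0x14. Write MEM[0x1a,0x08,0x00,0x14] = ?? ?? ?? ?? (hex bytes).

#0 dst[0x01+8] := {0x6b,0x6c,0x50,0xf7,0x0c,0xa6,0xa7,0xa7}
#1 dst[0x19+2] := {0xde,0x6b}
#2 dst[0x13+5] := {0xfd,0x78,0x9d,0x6f,0x32}
query mem[0x1a]=0x6b, mem[0x08]=0xa7, mem[0x00]=0xde, mem[0x14]=0x78

MEM[0x1a,0x08,0x00,0x14] = 6b a7 de 78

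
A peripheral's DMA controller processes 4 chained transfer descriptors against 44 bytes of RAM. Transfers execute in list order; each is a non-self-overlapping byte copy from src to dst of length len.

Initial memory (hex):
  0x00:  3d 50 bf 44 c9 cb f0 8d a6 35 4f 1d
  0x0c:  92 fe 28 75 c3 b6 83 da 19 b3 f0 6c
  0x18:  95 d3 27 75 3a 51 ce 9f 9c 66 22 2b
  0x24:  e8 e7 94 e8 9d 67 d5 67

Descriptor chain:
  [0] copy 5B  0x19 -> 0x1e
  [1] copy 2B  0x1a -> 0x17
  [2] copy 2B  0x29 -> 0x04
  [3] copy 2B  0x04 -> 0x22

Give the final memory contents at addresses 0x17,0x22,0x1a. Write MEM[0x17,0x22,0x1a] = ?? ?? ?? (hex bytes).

MEM[0x17,0x22,0x1a] = 27 67 27

  after D0: wrote 5B at 0x1e = d327753a51
  after D1: wrote 2B at 0x17 = 2775
  after D2: wrote 2B at 0x04 = 67d5
  after D3: wrote 2B at 0x22 = 67d5
query mem[0x17]=0x27, mem[0x22]=0x67, mem[0x1a]=0x27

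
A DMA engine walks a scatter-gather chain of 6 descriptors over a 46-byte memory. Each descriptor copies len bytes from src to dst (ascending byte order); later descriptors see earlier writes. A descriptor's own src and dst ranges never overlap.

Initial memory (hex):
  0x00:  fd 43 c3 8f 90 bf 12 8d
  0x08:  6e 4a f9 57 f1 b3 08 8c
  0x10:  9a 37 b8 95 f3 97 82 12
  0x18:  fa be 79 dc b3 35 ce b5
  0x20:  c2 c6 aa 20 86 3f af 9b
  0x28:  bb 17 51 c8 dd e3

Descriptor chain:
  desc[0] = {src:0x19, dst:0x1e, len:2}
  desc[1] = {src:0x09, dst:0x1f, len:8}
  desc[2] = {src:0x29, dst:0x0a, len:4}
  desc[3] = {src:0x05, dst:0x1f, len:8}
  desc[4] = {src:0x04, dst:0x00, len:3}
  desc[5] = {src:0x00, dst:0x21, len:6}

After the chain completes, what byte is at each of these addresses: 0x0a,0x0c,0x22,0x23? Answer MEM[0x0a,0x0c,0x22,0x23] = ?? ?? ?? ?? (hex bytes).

MEM[0x0a,0x0c,0x22,0x23] = 17 c8 bf 12

[0] 0x19->0x1e len=2 : be 79
[1] 0x09->0x1f len=8 : 4a f9 57 f1 b3 08 8c 9a
[2] 0x29->0x0a len=4 : 17 51 c8 dd
[3] 0x05->0x1f len=8 : bf 12 8d 6e 4a 17 51 c8
[4] 0x04->0x00 len=3 : 90 bf 12
[5] 0x00->0x21 len=6 : 90 bf 12 8f 90 bf
query mem[0x0a]=0x17, mem[0x0c]=0xc8, mem[0x22]=0xbf, mem[0x23]=0x12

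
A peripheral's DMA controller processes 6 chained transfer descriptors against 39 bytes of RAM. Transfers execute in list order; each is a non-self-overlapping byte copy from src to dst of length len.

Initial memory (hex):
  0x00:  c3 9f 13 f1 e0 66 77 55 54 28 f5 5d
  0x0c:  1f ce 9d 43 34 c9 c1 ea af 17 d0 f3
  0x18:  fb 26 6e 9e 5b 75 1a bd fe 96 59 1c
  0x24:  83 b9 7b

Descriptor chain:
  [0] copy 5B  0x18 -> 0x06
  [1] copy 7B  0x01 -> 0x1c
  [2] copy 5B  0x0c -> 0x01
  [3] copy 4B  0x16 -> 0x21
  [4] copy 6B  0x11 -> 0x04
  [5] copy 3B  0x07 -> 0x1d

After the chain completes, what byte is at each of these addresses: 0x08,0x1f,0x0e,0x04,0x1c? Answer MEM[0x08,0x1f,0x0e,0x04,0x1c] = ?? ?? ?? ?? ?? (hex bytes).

MEM[0x08,0x1f,0x0e,0x04,0x1c] = 17 d0 9d c9 9f

  after D0: wrote 5B at 0x06 = fb266e9e5b
  after D1: wrote 7B at 0x1c = 9f13f1e066fb26
  after D2: wrote 5B at 0x01 = 1fce9d4334
  after D3: wrote 4B at 0x21 = d0f3fb26
  after D4: wrote 6B at 0x04 = c9c1eaaf17d0
  after D5: wrote 3B at 0x1d = af17d0
query mem[0x08]=0x17, mem[0x1f]=0xd0, mem[0x0e]=0x9d, mem[0x04]=0xc9, mem[0x1c]=0x9f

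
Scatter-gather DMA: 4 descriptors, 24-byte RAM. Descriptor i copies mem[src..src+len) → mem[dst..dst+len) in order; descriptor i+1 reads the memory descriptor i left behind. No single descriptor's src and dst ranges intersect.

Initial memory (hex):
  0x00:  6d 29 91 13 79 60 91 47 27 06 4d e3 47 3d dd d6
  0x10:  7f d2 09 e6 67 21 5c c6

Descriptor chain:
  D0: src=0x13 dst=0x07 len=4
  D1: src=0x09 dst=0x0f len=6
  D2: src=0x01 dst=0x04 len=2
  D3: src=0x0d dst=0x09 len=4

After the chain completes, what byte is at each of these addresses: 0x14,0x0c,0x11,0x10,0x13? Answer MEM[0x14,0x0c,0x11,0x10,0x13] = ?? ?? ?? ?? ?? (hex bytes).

[0] 0x13->0x07 len=4 : e6 67 21 5c
[1] 0x09->0x0f len=6 : 21 5c e3 47 3d dd
[2] 0x01->0x04 len=2 : 29 91
[3] 0x0d->0x09 len=4 : 3d dd 21 5c
query mem[0x14]=0xdd, mem[0x0c]=0x5c, mem[0x11]=0xe3, mem[0x10]=0x5c, mem[0x13]=0x3d

MEM[0x14,0x0c,0x11,0x10,0x13] = dd 5c e3 5c 3d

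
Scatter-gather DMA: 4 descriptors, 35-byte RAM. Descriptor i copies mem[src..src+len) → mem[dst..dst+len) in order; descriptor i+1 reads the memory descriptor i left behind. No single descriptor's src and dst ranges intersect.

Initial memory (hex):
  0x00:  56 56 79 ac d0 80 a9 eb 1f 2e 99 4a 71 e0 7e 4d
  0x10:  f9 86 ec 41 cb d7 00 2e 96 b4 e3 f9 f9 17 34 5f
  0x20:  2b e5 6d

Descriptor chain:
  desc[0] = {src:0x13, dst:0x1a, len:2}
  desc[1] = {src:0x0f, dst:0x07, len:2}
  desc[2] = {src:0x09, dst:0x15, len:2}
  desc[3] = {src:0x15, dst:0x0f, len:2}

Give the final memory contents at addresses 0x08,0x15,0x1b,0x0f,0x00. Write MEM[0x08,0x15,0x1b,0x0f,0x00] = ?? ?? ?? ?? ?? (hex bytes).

D0: mem[0x1a..0x1b] <- [41 cb]
D1: mem[0x07..0x08] <- [4d f9]
D2: mem[0x15..0x16] <- [2e 99]
D3: mem[0x0f..0x10] <- [2e 99]
query mem[0x08]=0xf9, mem[0x15]=0x2e, mem[0x1b]=0xcb, mem[0x0f]=0x2e, mem[0x00]=0x56

MEM[0x08,0x15,0x1b,0x0f,0x00] = f9 2e cb 2e 56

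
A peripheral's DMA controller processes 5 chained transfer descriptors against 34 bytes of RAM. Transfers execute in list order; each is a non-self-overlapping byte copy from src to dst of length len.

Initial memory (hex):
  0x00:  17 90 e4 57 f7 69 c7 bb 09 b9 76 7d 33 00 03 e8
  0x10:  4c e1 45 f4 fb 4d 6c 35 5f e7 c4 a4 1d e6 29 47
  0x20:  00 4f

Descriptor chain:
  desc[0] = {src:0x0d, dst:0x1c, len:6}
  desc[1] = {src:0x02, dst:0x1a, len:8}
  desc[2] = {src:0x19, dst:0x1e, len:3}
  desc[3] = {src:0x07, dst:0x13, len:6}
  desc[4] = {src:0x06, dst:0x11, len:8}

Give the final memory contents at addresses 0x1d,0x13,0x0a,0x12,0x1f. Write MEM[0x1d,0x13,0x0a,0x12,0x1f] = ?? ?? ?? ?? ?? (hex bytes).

MEM[0x1d,0x13,0x0a,0x12,0x1f] = 69 09 76 bb e4

D0: mem[0x1c..0x21] <- [00 03 e8 4c e1 45]
D1: mem[0x1a..0x21] <- [e4 57 f7 69 c7 bb 09 b9]
D2: mem[0x1e..0x20] <- [e7 e4 57]
D3: mem[0x13..0x18] <- [bb 09 b9 76 7d 33]
D4: mem[0x11..0x18] <- [c7 bb 09 b9 76 7d 33 00]
query mem[0x1d]=0x69, mem[0x13]=0x09, mem[0x0a]=0x76, mem[0x12]=0xbb, mem[0x1f]=0xe4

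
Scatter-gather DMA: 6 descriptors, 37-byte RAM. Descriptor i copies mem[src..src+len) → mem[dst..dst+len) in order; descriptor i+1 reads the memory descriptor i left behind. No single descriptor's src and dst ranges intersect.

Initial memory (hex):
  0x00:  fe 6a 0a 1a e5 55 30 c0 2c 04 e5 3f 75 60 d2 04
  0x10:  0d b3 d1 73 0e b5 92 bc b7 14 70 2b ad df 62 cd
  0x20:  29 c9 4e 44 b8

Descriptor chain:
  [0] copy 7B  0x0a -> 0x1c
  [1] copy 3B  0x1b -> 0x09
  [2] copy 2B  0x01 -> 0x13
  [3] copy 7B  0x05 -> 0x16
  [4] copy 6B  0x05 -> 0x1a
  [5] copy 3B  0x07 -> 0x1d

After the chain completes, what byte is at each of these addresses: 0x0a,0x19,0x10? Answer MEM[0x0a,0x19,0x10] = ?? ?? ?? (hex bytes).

#0 dst[0x1c+7] := {0xe5,0x3f,0x75,0x60,0xd2,0x04,0x0d}
#1 dst[0x09+3] := {0x2b,0xe5,0x3f}
#2 dst[0x13+2] := {0x6a,0x0a}
#3 dst[0x16+7] := {0x55,0x30,0xc0,0x2c,0x2b,0xe5,0x3f}
#4 dst[0x1a+6] := {0x55,0x30,0xc0,0x2c,0x2b,0xe5}
#5 dst[0x1d+3] := {0xc0,0x2c,0x2b}
query mem[0x0a]=0xe5, mem[0x19]=0x2c, mem[0x10]=0x0d

MEM[0x0a,0x19,0x10] = e5 2c 0d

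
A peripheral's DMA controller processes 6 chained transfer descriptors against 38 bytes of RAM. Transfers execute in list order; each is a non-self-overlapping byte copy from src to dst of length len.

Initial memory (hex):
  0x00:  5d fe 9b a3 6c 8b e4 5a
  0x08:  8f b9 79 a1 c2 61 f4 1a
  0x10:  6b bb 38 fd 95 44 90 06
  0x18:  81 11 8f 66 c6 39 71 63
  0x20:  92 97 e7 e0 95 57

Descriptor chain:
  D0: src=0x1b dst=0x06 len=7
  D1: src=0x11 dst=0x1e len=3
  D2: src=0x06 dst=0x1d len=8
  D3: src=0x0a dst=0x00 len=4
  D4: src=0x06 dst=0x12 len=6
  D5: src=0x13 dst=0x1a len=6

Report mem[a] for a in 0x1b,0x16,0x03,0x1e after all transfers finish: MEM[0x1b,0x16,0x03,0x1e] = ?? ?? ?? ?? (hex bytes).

D0: mem[0x06..0x0c] <- [66 c6 39 71 63 92 97]
D1: mem[0x1e..0x20] <- [bb 38 fd]
D2: mem[0x1d..0x24] <- [66 c6 39 71 63 92 97 61]
D3: mem[0x00..0x03] <- [63 92 97 61]
D4: mem[0x12..0x17] <- [66 c6 39 71 63 92]
D5: mem[0x1a..0x1f] <- [c6 39 71 63 92 81]
query mem[0x1b]=0x39, mem[0x16]=0x63, mem[0x03]=0x61, mem[0x1e]=0x92

MEM[0x1b,0x16,0x03,0x1e] = 39 63 61 92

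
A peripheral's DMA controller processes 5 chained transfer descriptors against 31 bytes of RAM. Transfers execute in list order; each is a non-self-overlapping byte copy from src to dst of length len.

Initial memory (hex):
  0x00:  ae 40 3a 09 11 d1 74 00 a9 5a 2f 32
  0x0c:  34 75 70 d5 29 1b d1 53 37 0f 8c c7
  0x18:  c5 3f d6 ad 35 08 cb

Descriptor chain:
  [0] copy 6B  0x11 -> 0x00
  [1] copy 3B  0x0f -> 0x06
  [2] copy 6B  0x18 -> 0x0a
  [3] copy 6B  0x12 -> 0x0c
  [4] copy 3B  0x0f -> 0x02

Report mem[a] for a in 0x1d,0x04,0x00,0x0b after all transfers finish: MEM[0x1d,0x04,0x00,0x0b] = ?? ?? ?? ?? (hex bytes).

MEM[0x1d,0x04,0x00,0x0b] = 08 c7 1b 3f

[0] 0x11->0x00 len=6 : 1b d1 53 37 0f 8c
[1] 0x0f->0x06 len=3 : d5 29 1b
[2] 0x18->0x0a len=6 : c5 3f d6 ad 35 08
[3] 0x12->0x0c len=6 : d1 53 37 0f 8c c7
[4] 0x0f->0x02 len=3 : 0f 8c c7
query mem[0x1d]=0x08, mem[0x04]=0xc7, mem[0x00]=0x1b, mem[0x0b]=0x3f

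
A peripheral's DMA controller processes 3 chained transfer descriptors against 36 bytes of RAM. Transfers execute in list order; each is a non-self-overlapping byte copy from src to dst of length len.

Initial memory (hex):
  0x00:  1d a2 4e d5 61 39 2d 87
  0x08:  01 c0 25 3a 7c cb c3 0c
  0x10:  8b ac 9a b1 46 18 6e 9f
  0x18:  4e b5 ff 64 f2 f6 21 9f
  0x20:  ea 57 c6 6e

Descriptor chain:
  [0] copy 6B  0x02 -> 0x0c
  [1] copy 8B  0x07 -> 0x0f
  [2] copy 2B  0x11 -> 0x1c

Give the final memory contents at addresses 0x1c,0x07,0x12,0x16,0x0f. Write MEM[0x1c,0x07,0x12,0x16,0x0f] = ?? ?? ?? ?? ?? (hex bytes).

[0] 0x02->0x0c len=6 : 4e d5 61 39 2d 87
[1] 0x07->0x0f len=8 : 87 01 c0 25 3a 4e d5 61
[2] 0x11->0x1c len=2 : c0 25
query mem[0x1c]=0xc0, mem[0x07]=0x87, mem[0x12]=0x25, mem[0x16]=0x61, mem[0x0f]=0x87

MEM[0x1c,0x07,0x12,0x16,0x0f] = c0 87 25 61 87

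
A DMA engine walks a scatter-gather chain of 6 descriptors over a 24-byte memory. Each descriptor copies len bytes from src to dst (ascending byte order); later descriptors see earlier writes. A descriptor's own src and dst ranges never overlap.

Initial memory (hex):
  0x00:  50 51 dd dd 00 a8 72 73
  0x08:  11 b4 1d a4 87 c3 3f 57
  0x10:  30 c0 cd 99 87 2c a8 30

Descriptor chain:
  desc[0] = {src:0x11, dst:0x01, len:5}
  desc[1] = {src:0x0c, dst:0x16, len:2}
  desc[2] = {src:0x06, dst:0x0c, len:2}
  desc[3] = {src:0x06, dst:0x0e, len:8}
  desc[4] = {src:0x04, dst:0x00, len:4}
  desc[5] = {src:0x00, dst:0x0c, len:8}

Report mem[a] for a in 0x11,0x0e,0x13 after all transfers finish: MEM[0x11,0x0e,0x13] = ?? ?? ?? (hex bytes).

MEM[0x11,0x0e,0x13] = 2c 72 73

[0] 0x11->0x01 len=5 : c0 cd 99 87 2c
[1] 0x0c->0x16 len=2 : 87 c3
[2] 0x06->0x0c len=2 : 72 73
[3] 0x06->0x0e len=8 : 72 73 11 b4 1d a4 72 73
[4] 0x04->0x00 len=4 : 87 2c 72 73
[5] 0x00->0x0c len=8 : 87 2c 72 73 87 2c 72 73
query mem[0x11]=0x2c, mem[0x0e]=0x72, mem[0x13]=0x73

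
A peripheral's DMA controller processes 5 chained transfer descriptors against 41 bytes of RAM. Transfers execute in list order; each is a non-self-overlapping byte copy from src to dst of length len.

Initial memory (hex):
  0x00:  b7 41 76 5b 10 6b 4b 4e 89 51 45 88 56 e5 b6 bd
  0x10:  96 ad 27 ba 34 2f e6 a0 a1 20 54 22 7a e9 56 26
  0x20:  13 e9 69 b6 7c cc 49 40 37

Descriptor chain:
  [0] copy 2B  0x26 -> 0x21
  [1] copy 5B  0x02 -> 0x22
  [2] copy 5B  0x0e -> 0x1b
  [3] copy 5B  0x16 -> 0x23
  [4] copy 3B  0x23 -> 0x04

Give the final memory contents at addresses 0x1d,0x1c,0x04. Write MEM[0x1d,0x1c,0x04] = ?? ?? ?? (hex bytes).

MEM[0x1d,0x1c,0x04] = 96 bd e6

[0] 0x26->0x21 len=2 : 49 40
[1] 0x02->0x22 len=5 : 76 5b 10 6b 4b
[2] 0x0e->0x1b len=5 : b6 bd 96 ad 27
[3] 0x16->0x23 len=5 : e6 a0 a1 20 54
[4] 0x23->0x04 len=3 : e6 a0 a1
query mem[0x1d]=0x96, mem[0x1c]=0xbd, mem[0x04]=0xe6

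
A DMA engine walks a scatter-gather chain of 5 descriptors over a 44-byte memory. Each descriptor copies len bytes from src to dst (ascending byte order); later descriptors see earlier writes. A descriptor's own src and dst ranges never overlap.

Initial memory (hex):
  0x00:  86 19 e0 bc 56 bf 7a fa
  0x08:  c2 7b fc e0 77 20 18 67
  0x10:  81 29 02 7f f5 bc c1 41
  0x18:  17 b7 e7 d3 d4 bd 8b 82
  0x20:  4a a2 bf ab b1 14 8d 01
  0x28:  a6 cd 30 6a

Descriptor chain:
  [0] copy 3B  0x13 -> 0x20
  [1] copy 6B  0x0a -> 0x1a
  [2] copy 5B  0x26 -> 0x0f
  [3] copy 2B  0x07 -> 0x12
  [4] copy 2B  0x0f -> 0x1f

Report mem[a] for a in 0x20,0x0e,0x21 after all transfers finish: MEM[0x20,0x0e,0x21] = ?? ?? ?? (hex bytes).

  after D0: wrote 3B at 0x20 = 7ff5bc
  after D1: wrote 6B at 0x1a = fce077201867
  after D2: wrote 5B at 0x0f = 8d01a6cd30
  after D3: wrote 2B at 0x12 = fac2
  after D4: wrote 2B at 0x1f = 8d01
query mem[0x20]=0x01, mem[0x0e]=0x18, mem[0x21]=0xf5

MEM[0x20,0x0e,0x21] = 01 18 f5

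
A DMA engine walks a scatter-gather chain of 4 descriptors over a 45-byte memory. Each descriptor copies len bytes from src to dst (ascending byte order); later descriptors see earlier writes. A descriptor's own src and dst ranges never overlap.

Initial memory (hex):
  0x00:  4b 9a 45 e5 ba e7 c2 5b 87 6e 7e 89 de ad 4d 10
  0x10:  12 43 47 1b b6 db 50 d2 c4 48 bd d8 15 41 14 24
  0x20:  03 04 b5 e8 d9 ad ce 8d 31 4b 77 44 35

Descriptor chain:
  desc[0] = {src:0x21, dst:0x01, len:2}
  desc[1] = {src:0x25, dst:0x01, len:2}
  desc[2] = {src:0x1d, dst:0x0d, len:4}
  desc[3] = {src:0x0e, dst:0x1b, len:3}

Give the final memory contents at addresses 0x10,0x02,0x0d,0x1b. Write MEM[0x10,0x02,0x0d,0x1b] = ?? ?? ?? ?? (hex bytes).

MEM[0x10,0x02,0x0d,0x1b] = 03 ce 41 14

#0 dst[0x01+2] := {0x04,0xb5}
#1 dst[0x01+2] := {0xad,0xce}
#2 dst[0x0d+4] := {0x41,0x14,0x24,0x03}
#3 dst[0x1b+3] := {0x14,0x24,0x03}
query mem[0x10]=0x03, mem[0x02]=0xce, mem[0x0d]=0x41, mem[0x1b]=0x14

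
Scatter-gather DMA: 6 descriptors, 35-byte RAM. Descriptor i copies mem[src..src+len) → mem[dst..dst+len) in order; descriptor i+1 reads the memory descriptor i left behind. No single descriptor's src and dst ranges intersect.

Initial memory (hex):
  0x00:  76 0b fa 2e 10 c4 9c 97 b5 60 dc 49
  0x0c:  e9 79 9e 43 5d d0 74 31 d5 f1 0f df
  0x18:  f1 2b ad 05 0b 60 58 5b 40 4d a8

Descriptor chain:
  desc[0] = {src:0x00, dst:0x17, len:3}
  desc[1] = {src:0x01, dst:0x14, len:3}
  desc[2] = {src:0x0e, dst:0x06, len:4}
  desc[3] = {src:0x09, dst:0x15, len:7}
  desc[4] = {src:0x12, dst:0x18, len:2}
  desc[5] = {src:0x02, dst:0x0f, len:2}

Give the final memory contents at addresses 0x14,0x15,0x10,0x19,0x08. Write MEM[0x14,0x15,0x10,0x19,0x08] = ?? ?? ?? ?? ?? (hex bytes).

MEM[0x14,0x15,0x10,0x19,0x08] = 0b d0 2e 31 5d

D0: mem[0x17..0x19] <- [76 0b fa]
D1: mem[0x14..0x16] <- [0b fa 2e]
D2: mem[0x06..0x09] <- [9e 43 5d d0]
D3: mem[0x15..0x1b] <- [d0 dc 49 e9 79 9e 43]
D4: mem[0x18..0x19] <- [74 31]
D5: mem[0x0f..0x10] <- [fa 2e]
query mem[0x14]=0x0b, mem[0x15]=0xd0, mem[0x10]=0x2e, mem[0x19]=0x31, mem[0x08]=0x5d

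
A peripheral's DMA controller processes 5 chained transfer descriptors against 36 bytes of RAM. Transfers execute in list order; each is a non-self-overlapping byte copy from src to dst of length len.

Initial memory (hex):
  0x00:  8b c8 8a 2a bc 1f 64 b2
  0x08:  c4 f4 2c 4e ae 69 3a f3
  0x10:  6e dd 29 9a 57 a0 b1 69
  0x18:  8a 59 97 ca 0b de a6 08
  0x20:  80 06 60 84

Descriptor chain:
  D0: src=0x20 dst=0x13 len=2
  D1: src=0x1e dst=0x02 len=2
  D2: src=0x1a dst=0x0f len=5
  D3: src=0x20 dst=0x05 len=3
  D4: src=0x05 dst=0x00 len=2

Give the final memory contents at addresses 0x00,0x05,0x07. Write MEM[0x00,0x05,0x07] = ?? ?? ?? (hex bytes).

MEM[0x00,0x05,0x07] = 80 80 60

D0: mem[0x13..0x14] <- [80 06]
D1: mem[0x02..0x03] <- [a6 08]
D2: mem[0x0f..0x13] <- [97 ca 0b de a6]
D3: mem[0x05..0x07] <- [80 06 60]
D4: mem[0x00..0x01] <- [80 06]
query mem[0x00]=0x80, mem[0x05]=0x80, mem[0x07]=0x60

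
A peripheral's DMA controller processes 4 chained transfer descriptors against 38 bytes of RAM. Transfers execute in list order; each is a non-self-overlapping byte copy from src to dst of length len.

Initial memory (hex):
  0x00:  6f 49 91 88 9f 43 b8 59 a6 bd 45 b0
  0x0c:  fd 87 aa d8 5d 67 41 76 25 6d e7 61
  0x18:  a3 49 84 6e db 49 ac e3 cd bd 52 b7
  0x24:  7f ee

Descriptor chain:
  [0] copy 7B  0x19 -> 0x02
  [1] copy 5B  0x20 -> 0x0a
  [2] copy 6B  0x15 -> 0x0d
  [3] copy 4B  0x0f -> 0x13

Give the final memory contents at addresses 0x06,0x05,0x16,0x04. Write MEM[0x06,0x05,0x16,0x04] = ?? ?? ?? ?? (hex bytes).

MEM[0x06,0x05,0x16,0x04] = 49 db 84 6e

D0: mem[0x02..0x08] <- [49 84 6e db 49 ac e3]
D1: mem[0x0a..0x0e] <- [cd bd 52 b7 7f]
D2: mem[0x0d..0x12] <- [6d e7 61 a3 49 84]
D3: mem[0x13..0x16] <- [61 a3 49 84]
query mem[0x06]=0x49, mem[0x05]=0xdb, mem[0x16]=0x84, mem[0x04]=0x6e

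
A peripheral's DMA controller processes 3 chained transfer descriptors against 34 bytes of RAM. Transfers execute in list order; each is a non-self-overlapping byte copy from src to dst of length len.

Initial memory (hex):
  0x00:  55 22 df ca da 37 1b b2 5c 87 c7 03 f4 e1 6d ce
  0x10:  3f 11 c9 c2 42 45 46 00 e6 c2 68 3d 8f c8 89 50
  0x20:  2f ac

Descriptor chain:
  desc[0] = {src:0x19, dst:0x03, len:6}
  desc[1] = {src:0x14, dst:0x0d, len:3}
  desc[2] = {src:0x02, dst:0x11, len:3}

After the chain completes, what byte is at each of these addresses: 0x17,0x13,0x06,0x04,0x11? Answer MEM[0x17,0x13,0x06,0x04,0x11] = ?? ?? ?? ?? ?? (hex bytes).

MEM[0x17,0x13,0x06,0x04,0x11] = 00 68 8f 68 df

[0] 0x19->0x03 len=6 : c2 68 3d 8f c8 89
[1] 0x14->0x0d len=3 : 42 45 46
[2] 0x02->0x11 len=3 : df c2 68
query mem[0x17]=0x00, mem[0x13]=0x68, mem[0x06]=0x8f, mem[0x04]=0x68, mem[0x11]=0xdf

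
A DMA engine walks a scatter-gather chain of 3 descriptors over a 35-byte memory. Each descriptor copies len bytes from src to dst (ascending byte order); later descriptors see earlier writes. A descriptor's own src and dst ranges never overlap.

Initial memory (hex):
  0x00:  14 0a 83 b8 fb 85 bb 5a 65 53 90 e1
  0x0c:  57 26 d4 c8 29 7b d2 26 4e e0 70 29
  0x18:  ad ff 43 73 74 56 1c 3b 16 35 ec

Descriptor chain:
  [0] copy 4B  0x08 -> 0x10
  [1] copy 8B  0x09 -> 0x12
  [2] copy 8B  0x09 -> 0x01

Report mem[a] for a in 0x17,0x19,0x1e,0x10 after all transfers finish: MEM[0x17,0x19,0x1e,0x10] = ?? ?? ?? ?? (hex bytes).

  after D0: wrote 4B at 0x10 = 655390e1
  after D1: wrote 8B at 0x12 = 5390e15726d4c865
  after D2: wrote 8B at 0x01 = 5390e15726d4c865
query mem[0x17]=0xd4, mem[0x19]=0x65, mem[0x1e]=0x1c, mem[0x10]=0x65

MEM[0x17,0x19,0x1e,0x10] = d4 65 1c 65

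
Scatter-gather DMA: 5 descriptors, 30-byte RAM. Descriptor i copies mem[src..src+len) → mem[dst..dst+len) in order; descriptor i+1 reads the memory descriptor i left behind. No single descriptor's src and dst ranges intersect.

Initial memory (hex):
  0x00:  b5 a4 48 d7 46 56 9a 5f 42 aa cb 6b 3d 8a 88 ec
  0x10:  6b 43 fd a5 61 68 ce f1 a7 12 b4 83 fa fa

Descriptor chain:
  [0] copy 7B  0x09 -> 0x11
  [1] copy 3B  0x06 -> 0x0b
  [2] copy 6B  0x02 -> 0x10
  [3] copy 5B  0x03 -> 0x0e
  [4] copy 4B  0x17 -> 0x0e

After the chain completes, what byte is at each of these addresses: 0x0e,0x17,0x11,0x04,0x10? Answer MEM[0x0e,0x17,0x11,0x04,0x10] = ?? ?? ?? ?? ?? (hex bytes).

[0] 0x09->0x11 len=7 : aa cb 6b 3d 8a 88 ec
[1] 0x06->0x0b len=3 : 9a 5f 42
[2] 0x02->0x10 len=6 : 48 d7 46 56 9a 5f
[3] 0x03->0x0e len=5 : d7 46 56 9a 5f
[4] 0x17->0x0e len=4 : ec a7 12 b4
query mem[0x0e]=0xec, mem[0x17]=0xec, mem[0x11]=0xb4, mem[0x04]=0x46, mem[0x10]=0x12

MEM[0x0e,0x17,0x11,0x04,0x10] = ec ec b4 46 12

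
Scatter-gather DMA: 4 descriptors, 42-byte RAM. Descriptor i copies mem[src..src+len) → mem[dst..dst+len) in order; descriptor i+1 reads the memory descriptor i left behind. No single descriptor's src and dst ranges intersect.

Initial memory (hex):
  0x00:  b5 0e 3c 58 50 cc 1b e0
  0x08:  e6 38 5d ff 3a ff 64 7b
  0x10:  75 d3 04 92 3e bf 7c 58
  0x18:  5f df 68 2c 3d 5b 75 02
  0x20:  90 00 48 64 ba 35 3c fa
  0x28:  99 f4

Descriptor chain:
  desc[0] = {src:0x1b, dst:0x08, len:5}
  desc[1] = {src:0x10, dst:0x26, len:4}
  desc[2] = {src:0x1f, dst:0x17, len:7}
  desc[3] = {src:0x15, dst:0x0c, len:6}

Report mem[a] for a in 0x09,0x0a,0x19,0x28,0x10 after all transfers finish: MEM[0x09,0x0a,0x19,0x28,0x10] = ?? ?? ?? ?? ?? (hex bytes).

[0] 0x1b->0x08 len=5 : 2c 3d 5b 75 02
[1] 0x10->0x26 len=4 : 75 d3 04 92
[2] 0x1f->0x17 len=7 : 02 90 00 48 64 ba 35
[3] 0x15->0x0c len=6 : bf 7c 02 90 00 48
query mem[0x09]=0x3d, mem[0x0a]=0x5b, mem[0x19]=0x00, mem[0x28]=0x04, mem[0x10]=0x00

MEM[0x09,0x0a,0x19,0x28,0x10] = 3d 5b 00 04 00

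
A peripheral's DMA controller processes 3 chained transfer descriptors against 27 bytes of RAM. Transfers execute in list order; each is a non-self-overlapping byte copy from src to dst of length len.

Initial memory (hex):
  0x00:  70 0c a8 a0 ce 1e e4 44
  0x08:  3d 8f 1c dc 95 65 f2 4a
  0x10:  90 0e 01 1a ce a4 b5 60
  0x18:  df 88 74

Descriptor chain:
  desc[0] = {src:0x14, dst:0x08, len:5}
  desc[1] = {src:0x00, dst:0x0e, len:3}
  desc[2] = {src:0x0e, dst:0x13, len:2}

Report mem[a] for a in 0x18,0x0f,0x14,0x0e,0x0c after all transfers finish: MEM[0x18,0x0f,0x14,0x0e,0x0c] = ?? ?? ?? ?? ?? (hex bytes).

MEM[0x18,0x0f,0x14,0x0e,0x0c] = df 0c 0c 70 df

#0 dst[0x08+5] := {0xce,0xa4,0xb5,0x60,0xdf}
#1 dst[0x0e+3] := {0x70,0x0c,0xa8}
#2 dst[0x13+2] := {0x70,0x0c}
query mem[0x18]=0xdf, mem[0x0f]=0x0c, mem[0x14]=0x0c, mem[0x0e]=0x70, mem[0x0c]=0xdf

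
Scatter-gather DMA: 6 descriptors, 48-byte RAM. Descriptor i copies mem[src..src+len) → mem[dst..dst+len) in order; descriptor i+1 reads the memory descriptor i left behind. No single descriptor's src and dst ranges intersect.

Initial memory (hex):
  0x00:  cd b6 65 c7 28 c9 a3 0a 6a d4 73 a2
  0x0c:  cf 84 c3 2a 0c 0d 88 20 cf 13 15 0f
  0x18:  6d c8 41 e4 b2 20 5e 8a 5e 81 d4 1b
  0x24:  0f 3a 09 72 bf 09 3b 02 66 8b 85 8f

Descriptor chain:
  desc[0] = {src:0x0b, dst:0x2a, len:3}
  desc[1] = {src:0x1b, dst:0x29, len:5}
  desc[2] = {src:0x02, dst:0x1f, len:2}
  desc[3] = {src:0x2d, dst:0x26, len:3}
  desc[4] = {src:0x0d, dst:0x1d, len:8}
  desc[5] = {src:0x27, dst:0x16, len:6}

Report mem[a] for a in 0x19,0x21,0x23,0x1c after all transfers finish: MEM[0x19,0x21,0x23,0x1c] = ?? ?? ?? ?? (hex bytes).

MEM[0x19,0x21,0x23,0x1c] = b2 0d 20 b2

  after D0: wrote 3B at 0x2a = a2cf84
  after D1: wrote 5B at 0x29 = e4b2205e8a
  after D2: wrote 2B at 0x1f = 65c7
  after D3: wrote 3B at 0x26 = 8a858f
  after D4: wrote 8B at 0x1d = 84c32a0c0d8820cf
  after D5: wrote 6B at 0x16 = 858fe4b2205e
query mem[0x19]=0xb2, mem[0x21]=0x0d, mem[0x23]=0x20, mem[0x1c]=0xb2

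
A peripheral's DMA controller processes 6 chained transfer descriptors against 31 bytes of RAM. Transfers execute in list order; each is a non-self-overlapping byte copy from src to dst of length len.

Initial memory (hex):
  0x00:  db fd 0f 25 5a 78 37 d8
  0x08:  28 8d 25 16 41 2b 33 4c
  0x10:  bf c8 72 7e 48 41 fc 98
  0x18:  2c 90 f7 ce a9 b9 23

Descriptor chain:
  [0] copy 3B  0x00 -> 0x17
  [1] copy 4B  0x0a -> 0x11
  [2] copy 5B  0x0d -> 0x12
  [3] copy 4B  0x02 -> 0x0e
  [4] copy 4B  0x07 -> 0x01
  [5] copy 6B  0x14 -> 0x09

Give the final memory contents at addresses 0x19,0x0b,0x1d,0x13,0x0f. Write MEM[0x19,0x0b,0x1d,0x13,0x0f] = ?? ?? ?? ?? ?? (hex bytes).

MEM[0x19,0x0b,0x1d,0x13,0x0f] = 0f 25 b9 33 25

#0 dst[0x17+3] := {0xdb,0xfd,0x0f}
#1 dst[0x11+4] := {0x25,0x16,0x41,0x2b}
#2 dst[0x12+5] := {0x2b,0x33,0x4c,0xbf,0x25}
#3 dst[0x0e+4] := {0x0f,0x25,0x5a,0x78}
#4 dst[0x01+4] := {0xd8,0x28,0x8d,0x25}
#5 dst[0x09+6] := {0x4c,0xbf,0x25,0xdb,0xfd,0x0f}
query mem[0x19]=0x0f, mem[0x0b]=0x25, mem[0x1d]=0xb9, mem[0x13]=0x33, mem[0x0f]=0x25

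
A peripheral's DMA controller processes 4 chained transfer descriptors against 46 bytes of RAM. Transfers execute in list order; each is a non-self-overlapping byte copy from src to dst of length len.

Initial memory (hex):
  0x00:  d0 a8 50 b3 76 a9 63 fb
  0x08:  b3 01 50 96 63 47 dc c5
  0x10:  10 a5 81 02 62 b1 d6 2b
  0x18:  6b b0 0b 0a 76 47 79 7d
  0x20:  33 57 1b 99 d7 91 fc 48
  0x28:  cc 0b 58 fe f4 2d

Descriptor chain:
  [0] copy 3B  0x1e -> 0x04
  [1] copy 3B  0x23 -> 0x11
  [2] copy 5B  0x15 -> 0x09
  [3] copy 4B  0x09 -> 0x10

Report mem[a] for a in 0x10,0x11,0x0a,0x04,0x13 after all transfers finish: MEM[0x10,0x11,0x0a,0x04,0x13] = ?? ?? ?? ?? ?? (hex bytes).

MEM[0x10,0x11,0x0a,0x04,0x13] = b1 d6 d6 79 6b

D0: mem[0x04..0x06] <- [79 7d 33]
D1: mem[0x11..0x13] <- [99 d7 91]
D2: mem[0x09..0x0d] <- [b1 d6 2b 6b b0]
D3: mem[0x10..0x13] <- [b1 d6 2b 6b]
query mem[0x10]=0xb1, mem[0x11]=0xd6, mem[0x0a]=0xd6, mem[0x04]=0x79, mem[0x13]=0x6b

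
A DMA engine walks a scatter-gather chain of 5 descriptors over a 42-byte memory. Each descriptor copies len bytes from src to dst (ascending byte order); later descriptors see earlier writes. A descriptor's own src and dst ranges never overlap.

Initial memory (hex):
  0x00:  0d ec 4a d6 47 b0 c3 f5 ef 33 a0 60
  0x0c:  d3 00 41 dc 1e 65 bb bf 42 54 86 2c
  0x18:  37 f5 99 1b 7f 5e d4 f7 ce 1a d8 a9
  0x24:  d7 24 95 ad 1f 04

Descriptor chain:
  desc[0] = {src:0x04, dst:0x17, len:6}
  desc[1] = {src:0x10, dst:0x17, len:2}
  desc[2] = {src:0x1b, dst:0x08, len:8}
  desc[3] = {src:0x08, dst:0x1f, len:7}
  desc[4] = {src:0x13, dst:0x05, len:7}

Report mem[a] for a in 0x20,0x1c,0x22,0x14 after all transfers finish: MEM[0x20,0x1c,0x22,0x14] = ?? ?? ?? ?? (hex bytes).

MEM[0x20,0x1c,0x22,0x14] = 33 33 d4 42

D0: mem[0x17..0x1c] <- [47 b0 c3 f5 ef 33]
D1: mem[0x17..0x18] <- [1e 65]
D2: mem[0x08..0x0f] <- [ef 33 5e d4 f7 ce 1a d8]
D3: mem[0x1f..0x25] <- [ef 33 5e d4 f7 ce 1a]
D4: mem[0x05..0x0b] <- [bf 42 54 86 1e 65 c3]
query mem[0x20]=0x33, mem[0x1c]=0x33, mem[0x22]=0xd4, mem[0x14]=0x42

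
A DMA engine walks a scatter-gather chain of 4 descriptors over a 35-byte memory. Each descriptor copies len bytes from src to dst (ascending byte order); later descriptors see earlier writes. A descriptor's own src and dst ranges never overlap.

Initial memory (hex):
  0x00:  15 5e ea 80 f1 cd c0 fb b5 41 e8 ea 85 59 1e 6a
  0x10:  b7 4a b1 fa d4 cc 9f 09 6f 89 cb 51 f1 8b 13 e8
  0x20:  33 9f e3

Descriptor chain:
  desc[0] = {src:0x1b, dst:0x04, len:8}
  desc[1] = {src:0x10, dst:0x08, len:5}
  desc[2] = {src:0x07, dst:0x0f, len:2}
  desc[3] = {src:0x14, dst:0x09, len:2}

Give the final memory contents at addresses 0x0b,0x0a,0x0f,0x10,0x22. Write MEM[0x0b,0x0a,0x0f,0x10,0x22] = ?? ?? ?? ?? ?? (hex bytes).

[0] 0x1b->0x04 len=8 : 51 f1 8b 13 e8 33 9f e3
[1] 0x10->0x08 len=5 : b7 4a b1 fa d4
[2] 0x07->0x0f len=2 : 13 b7
[3] 0x14->0x09 len=2 : d4 cc
query mem[0x0b]=0xfa, mem[0x0a]=0xcc, mem[0x0f]=0x13, mem[0x10]=0xb7, mem[0x22]=0xe3

MEM[0x0b,0x0a,0x0f,0x10,0x22] = fa cc 13 b7 e3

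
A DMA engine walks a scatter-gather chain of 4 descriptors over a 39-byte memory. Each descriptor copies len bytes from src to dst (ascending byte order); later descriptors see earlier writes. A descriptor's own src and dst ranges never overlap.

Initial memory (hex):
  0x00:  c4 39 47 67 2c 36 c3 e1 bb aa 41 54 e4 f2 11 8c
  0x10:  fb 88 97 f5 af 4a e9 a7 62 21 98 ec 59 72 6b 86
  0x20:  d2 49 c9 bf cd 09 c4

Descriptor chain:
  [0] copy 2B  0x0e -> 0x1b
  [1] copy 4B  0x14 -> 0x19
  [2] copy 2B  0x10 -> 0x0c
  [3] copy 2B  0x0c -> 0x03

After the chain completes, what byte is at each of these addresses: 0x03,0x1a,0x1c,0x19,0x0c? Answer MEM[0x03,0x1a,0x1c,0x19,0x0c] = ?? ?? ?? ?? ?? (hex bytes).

MEM[0x03,0x1a,0x1c,0x19,0x0c] = fb 4a a7 af fb

[0] 0x0e->0x1b len=2 : 11 8c
[1] 0x14->0x19 len=4 : af 4a e9 a7
[2] 0x10->0x0c len=2 : fb 88
[3] 0x0c->0x03 len=2 : fb 88
query mem[0x03]=0xfb, mem[0x1a]=0x4a, mem[0x1c]=0xa7, mem[0x19]=0xaf, mem[0x0c]=0xfb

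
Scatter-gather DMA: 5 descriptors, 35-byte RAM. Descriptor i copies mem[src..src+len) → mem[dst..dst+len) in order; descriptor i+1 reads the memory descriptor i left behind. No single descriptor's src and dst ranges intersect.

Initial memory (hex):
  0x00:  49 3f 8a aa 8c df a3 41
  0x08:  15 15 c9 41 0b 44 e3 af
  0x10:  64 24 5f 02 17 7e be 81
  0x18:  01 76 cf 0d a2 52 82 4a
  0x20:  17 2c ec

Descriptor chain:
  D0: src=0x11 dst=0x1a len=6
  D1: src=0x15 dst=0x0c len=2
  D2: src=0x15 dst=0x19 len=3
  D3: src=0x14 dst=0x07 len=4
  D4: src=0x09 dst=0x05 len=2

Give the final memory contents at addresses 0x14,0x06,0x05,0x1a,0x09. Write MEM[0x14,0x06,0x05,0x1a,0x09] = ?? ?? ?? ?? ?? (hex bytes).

#0 dst[0x1a+6] := {0x24,0x5f,0x02,0x17,0x7e,0xbe}
#1 dst[0x0c+2] := {0x7e,0xbe}
#2 dst[0x19+3] := {0x7e,0xbe,0x81}
#3 dst[0x07+4] := {0x17,0x7e,0xbe,0x81}
#4 dst[0x05+2] := {0xbe,0x81}
query mem[0x14]=0x17, mem[0x06]=0x81, mem[0x05]=0xbe, mem[0x1a]=0xbe, mem[0x09]=0xbe

MEM[0x14,0x06,0x05,0x1a,0x09] = 17 81 be be be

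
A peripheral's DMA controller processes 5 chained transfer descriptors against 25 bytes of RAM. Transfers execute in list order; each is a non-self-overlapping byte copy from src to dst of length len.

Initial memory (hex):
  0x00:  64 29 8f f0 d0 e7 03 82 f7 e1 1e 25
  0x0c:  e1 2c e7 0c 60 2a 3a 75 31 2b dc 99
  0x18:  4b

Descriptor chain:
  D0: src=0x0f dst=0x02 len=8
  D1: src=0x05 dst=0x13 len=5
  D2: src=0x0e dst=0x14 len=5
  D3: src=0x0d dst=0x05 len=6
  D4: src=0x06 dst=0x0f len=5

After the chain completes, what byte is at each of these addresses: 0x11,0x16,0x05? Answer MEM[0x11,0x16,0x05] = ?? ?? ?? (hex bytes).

MEM[0x11,0x16,0x05] = 60 60 2c

[0] 0x0f->0x02 len=8 : 0c 60 2a 3a 75 31 2b dc
[1] 0x05->0x13 len=5 : 3a 75 31 2b dc
[2] 0x0e->0x14 len=5 : e7 0c 60 2a 3a
[3] 0x0d->0x05 len=6 : 2c e7 0c 60 2a 3a
[4] 0x06->0x0f len=5 : e7 0c 60 2a 3a
query mem[0x11]=0x60, mem[0x16]=0x60, mem[0x05]=0x2c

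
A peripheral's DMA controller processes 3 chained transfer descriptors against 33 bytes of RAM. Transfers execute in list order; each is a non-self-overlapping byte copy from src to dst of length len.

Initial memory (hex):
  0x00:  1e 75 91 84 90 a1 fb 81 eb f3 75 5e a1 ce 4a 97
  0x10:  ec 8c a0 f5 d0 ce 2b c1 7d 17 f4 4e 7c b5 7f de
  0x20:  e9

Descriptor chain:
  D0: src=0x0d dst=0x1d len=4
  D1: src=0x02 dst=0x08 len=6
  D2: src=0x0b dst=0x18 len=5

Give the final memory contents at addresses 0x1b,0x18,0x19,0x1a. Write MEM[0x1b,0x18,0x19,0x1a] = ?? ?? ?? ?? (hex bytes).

#0 dst[0x1d+4] := {0xce,0x4a,0x97,0xec}
#1 dst[0x08+6] := {0x91,0x84,0x90,0xa1,0xfb,0x81}
#2 dst[0x18+5] := {0xa1,0xfb,0x81,0x4a,0x97}
query mem[0x1b]=0x4a, mem[0x18]=0xa1, mem[0x19]=0xfb, mem[0x1a]=0x81

MEM[0x1b,0x18,0x19,0x1a] = 4a a1 fb 81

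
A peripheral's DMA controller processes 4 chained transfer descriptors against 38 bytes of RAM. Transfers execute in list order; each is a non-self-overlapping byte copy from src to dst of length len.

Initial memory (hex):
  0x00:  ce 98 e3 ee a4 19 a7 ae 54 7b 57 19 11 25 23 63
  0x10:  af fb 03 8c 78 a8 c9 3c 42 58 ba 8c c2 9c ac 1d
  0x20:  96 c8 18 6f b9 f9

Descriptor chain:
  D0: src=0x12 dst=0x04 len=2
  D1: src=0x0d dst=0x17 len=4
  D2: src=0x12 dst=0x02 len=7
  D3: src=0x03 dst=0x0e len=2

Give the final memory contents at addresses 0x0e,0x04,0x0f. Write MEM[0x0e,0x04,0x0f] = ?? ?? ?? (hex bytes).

#0 dst[0x04+2] := {0x03,0x8c}
#1 dst[0x17+4] := {0x25,0x23,0x63,0xaf}
#2 dst[0x02+7] := {0x03,0x8c,0x78,0xa8,0xc9,0x25,0x23}
#3 dst[0x0e+2] := {0x8c,0x78}
query mem[0x0e]=0x8c, mem[0x04]=0x78, mem[0x0f]=0x78

MEM[0x0e,0x04,0x0f] = 8c 78 78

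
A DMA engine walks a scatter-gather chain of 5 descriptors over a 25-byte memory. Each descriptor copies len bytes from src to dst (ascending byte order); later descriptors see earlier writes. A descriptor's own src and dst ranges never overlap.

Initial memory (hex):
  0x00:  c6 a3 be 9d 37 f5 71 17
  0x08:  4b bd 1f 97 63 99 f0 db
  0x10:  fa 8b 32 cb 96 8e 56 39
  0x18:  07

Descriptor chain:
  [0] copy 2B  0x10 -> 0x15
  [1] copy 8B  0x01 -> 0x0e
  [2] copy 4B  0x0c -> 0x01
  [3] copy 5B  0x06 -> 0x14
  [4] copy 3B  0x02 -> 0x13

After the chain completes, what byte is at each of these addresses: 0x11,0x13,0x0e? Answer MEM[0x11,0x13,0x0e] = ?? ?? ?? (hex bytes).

MEM[0x11,0x13,0x0e] = 37 99 a3

  after D0: wrote 2B at 0x15 = fa8b
  after D1: wrote 8B at 0x0e = a3be9d37f571174b
  after D2: wrote 4B at 0x01 = 6399a3be
  after D3: wrote 5B at 0x14 = 71174bbd1f
  after D4: wrote 3B at 0x13 = 99a3be
query mem[0x11]=0x37, mem[0x13]=0x99, mem[0x0e]=0xa3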